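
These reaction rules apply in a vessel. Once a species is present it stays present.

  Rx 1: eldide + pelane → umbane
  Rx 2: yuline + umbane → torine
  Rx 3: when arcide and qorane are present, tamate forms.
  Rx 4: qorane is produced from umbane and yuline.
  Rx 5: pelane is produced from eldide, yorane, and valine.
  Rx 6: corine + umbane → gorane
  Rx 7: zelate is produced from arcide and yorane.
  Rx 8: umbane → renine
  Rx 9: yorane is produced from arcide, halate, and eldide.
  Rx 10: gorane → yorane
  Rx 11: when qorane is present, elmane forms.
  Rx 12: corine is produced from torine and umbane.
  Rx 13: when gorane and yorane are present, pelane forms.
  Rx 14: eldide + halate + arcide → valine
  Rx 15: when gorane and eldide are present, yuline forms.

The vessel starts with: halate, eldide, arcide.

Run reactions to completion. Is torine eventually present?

torine would need yuline and umbane (Rx 2), but yuline never forms.

No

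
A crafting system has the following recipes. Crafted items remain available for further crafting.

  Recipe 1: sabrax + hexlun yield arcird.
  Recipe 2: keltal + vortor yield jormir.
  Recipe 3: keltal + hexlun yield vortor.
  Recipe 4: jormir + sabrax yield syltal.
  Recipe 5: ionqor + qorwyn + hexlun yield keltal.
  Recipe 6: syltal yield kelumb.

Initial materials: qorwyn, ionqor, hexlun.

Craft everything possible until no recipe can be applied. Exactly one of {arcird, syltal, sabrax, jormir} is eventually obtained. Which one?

Using Recipe 5, ionqor, qorwyn, and hexlun make keltal.
keltal + hexlun → vortor (Recipe 3).
keltal + vortor → jormir (Recipe 2).
arcird would need sabrax and hexlun (Recipe 1), but sabrax is never obtained. No rule produces sabrax, and it is not given. syltal would need jormir and sabrax (Recipe 4), but sabrax is never obtained.

jormir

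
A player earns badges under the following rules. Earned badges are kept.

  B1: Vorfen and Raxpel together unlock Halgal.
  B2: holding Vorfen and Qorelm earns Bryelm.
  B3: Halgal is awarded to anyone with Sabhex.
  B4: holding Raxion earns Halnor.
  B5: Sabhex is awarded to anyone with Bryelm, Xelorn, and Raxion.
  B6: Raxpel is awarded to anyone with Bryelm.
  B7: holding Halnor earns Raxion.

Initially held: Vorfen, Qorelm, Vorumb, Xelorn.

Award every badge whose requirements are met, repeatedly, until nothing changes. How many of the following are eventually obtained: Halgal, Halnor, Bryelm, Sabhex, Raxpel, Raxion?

With Vorfen and Qorelm, Bryelm is earned (B2).
With Bryelm, Raxpel is earned (B6).
With Vorfen and Raxpel, Halgal is earned (B1).
Halgal: reached.
Halnor would need Raxion (B4), but Raxion is never earned.
Bryelm: reached.
Sabhex would need Bryelm, Xelorn, and Raxion (B5), but Raxion is never earned.
Raxpel: reached.
Raxion would need Halnor (B7), but Halnor is never earned.
Reached: Halgal, Bryelm, and Raxpel — 3 of the 6.

3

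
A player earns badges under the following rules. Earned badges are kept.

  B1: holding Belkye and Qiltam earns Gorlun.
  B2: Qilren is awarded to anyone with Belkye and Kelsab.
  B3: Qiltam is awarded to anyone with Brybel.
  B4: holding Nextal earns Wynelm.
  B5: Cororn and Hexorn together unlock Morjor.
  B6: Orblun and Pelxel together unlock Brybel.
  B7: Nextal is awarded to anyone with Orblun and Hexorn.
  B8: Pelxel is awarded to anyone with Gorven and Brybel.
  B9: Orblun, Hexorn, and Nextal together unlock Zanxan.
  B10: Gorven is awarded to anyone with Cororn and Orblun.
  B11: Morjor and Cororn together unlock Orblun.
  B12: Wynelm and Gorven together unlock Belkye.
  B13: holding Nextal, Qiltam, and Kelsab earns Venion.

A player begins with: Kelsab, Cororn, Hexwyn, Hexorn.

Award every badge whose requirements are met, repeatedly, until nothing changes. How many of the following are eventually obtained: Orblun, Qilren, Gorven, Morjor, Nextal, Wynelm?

6

With Cororn and Hexorn, Morjor is earned (B5).
With Morjor and Cororn, Orblun is earned (B11).
With Orblun and Hexorn, Nextal is earned (B7).
With Cororn and Orblun, Gorven is earned (B10).
With Nextal, Wynelm is earned (B4).
With Wynelm and Gorven, Belkye is earned (B12).
With Belkye and Kelsab, Qilren is earned (B2).
Orblun: reached.
Qilren: reached.
Gorven: reached.
Morjor: reached.
Nextal: reached.
Wynelm: reached.
All 6 are reached.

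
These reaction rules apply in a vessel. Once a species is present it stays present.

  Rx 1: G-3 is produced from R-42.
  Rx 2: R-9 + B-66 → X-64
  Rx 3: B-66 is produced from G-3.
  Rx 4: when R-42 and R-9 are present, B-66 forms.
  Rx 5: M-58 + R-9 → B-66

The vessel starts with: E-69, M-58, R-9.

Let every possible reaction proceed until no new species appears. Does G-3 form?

No

G-3 would need R-42 (Rx 1), but R-42 never forms.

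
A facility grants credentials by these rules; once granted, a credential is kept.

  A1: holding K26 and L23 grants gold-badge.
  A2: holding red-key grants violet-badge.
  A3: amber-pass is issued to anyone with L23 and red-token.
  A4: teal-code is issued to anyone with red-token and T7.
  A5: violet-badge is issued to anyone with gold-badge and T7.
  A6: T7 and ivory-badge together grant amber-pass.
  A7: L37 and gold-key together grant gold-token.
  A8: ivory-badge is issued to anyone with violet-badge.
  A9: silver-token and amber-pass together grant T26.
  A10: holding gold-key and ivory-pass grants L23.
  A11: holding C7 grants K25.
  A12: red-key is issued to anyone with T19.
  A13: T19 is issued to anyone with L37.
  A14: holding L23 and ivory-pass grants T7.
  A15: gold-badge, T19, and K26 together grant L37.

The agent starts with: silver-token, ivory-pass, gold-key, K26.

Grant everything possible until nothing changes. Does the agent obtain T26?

Holding gold-key and ivory-pass grants L23 (A10).
Holding L23 and ivory-pass grants T7 (A14).
Holding K26 and L23 grants gold-badge (A1).
Holding gold-badge and T7 grants violet-badge (A5).
Holding violet-badge grants ivory-badge (A8).
Holding T7 and ivory-badge grants amber-pass (A6).
Holding silver-token and amber-pass grants T26 (A9).

Yes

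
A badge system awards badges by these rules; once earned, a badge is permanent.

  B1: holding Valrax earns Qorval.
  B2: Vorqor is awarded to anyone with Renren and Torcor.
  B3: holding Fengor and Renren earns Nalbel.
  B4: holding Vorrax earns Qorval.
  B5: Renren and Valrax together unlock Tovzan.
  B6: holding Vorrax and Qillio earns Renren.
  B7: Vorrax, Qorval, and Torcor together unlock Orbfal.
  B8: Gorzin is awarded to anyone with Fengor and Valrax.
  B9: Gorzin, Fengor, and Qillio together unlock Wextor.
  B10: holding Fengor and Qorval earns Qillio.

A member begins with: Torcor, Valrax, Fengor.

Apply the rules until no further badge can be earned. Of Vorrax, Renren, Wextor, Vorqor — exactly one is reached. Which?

With Valrax, Qorval is earned (B1).
With Fengor and Valrax, Gorzin is earned (B8).
With Fengor and Qorval, Qillio is earned (B10).
With Gorzin, Fengor, and Qillio, Wextor is earned (B9).
Renren would need Vorrax and Qillio (B6), but Vorrax is never earned. Vorqor would need Renren and Torcor (B2), but Renren is never earned. No rule produces Vorrax, and it is not given.

Wextor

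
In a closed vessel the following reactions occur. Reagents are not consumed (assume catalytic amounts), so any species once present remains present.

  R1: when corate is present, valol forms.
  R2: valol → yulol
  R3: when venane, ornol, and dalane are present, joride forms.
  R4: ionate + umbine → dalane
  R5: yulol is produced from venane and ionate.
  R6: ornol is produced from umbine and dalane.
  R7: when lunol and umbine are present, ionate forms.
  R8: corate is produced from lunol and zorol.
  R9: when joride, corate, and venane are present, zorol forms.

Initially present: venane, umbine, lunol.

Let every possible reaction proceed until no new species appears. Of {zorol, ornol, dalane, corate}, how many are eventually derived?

2

lunol and umbine present → ionate forms (R7).
ionate and umbine present → dalane forms (R4).
umbine and dalane present → ornol forms (R6).
zorol would need joride, corate, and venane (R9), but corate never forms.
ornol: reached.
dalane: reached.
corate would need lunol and zorol (R8), but zorol never forms.
Reached: ornol and dalane — 2 of the 4.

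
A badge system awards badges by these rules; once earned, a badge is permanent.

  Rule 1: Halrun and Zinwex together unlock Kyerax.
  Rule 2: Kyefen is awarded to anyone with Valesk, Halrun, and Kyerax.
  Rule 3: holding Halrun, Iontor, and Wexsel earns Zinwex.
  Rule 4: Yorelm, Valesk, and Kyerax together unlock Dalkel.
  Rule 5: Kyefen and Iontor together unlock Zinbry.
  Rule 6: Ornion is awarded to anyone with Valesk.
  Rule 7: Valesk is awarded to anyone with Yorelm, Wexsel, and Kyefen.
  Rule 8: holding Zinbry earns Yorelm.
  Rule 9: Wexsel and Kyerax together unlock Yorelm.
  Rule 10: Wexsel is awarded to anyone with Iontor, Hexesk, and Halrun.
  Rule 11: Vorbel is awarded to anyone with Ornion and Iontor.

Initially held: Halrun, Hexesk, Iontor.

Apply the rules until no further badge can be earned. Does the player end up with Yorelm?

With Iontor, Hexesk, and Halrun, Wexsel is earned (Rule 10).
With Halrun, Iontor, and Wexsel, Zinwex is earned (Rule 3).
With Halrun and Zinwex, Kyerax is earned (Rule 1).
With Wexsel and Kyerax, Yorelm is earned (Rule 9).

Yes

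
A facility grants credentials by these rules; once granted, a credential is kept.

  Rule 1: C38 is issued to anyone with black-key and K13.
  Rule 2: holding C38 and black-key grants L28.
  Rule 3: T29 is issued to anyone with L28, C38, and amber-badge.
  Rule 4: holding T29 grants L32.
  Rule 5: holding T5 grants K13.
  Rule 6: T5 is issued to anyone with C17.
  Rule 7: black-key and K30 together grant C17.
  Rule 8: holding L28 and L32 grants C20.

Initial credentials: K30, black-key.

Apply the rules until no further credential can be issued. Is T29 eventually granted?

T29 would need L28, C38, and amber-badge (Rule 3), but amber-badge is never granted.

No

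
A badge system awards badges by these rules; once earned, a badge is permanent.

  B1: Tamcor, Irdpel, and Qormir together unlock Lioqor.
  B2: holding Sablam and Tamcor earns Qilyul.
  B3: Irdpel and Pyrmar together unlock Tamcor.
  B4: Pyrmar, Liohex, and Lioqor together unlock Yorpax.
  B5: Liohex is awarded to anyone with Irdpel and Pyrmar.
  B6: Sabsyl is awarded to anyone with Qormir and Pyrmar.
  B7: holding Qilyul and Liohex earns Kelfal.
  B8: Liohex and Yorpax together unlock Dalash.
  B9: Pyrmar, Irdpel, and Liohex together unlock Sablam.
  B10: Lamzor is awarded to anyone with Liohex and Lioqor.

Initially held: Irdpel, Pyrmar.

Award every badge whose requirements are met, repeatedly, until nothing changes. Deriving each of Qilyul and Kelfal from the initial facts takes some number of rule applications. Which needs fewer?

Qilyul

Qilyul: With Irdpel and Pyrmar, Tamcor is earned (B3). With Irdpel and Pyrmar, Liohex is earned (B5). With Pyrmar, Irdpel, and Liohex, Sablam is earned (B9). With Sablam and Tamcor, Qilyul is earned (B2). [4 rule applications]
Kelfal: With Irdpel and Pyrmar, Tamcor is earned (B3). With Irdpel and Pyrmar, Liohex is earned (B5). With Pyrmar, Irdpel, and Liohex, Sablam is earned (B9). With Sablam and Tamcor, Qilyul is earned (B2). With Qilyul and Liohex, Kelfal is earned (B7). [5 rule applications]
Qilyul needs fewer.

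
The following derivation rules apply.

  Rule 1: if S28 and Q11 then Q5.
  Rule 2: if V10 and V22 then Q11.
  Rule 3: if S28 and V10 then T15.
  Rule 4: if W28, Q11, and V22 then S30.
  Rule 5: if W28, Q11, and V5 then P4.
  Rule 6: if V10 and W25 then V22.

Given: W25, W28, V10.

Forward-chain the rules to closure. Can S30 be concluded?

From V10 and W25, Rule 6 gives V22.
From V10 and V22, Rule 2 gives Q11.
From W28, Q11, and V22, Rule 4 gives S30.

Yes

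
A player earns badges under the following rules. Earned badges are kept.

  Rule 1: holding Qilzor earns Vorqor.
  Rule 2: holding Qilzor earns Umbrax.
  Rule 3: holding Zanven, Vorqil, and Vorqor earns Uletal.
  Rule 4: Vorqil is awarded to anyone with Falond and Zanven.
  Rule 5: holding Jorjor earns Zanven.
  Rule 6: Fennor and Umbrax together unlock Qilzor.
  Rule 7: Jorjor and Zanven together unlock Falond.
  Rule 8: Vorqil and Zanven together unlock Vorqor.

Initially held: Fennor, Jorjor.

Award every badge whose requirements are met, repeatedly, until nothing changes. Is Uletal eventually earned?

With Jorjor, Zanven is earned (Rule 5).
With Jorjor and Zanven, Falond is earned (Rule 7).
With Falond and Zanven, Vorqil is earned (Rule 4).
With Vorqil and Zanven, Vorqor is earned (Rule 8).
With Zanven, Vorqil, and Vorqor, Uletal is earned (Rule 3).

Yes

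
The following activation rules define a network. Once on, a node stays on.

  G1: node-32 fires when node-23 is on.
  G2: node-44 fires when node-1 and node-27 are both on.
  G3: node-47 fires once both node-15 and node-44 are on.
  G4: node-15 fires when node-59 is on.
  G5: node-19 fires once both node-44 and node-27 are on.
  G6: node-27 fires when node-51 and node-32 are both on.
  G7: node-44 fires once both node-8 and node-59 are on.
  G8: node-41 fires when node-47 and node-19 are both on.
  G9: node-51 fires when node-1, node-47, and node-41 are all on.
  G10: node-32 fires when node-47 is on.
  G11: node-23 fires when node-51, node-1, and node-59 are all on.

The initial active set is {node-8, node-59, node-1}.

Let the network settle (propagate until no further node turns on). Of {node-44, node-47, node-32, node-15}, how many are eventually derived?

node-8 and node-59 are on, so node-44 fires (G7).
G4: node-59 on → node-15 on.
node-15 and node-44 are on, so node-47 fires (G3).
node-47 is on, so node-32 fires (G10).
node-44: reached.
node-47: reached.
node-32: reached.
node-15: reached.
All 4 are reached.

4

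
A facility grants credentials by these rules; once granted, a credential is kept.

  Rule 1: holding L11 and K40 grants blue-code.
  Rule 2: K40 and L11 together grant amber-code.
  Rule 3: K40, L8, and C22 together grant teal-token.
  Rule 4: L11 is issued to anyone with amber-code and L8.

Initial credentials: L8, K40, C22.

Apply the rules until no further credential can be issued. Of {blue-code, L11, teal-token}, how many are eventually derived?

1

Holding K40, L8, and C22 grants teal-token (Rule 3).
blue-code would need L11 and K40 (Rule 1), but L11 is never granted.
L11 would need amber-code and L8 (Rule 4), but amber-code is never granted.
teal-token: reached.
Reached: teal-token — 1 of the 3.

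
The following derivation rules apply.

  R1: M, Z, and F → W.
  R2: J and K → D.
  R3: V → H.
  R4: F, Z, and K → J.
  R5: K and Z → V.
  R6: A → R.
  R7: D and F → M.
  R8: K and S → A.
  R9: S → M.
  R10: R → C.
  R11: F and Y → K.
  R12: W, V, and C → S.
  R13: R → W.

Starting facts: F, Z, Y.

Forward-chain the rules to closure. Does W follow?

Yes

From F and Y, R11 gives K.
From F, Z, and K, R4 gives J.
From J and K, R2 gives D.
From D and F, R7 gives M.
From M, Z, and F, R1 gives W.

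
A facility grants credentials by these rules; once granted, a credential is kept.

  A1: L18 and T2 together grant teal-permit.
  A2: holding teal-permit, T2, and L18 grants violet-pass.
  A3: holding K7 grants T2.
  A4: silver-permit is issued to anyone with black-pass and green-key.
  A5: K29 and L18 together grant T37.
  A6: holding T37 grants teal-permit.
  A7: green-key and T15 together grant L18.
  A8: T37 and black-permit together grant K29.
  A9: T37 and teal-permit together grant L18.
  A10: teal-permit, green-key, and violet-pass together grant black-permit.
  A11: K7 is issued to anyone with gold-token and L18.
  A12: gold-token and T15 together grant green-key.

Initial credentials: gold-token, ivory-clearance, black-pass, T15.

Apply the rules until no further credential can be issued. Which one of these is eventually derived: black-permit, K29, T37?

Holding gold-token and T15 grants green-key (A12).
Holding green-key and T15 grants L18 (A7).
Holding gold-token and L18 grants K7 (A11).
Holding K7 grants T2 (A3).
Holding L18 and T2 grants teal-permit (A1).
Holding teal-permit, T2, and L18 grants violet-pass (A2).
Holding teal-permit, green-key, and violet-pass grants black-permit (A10).
K29 would need T37 and black-permit (A8), but T37 is never granted. T37 would need K29 and L18 (A5), but K29 is never granted.

black-permit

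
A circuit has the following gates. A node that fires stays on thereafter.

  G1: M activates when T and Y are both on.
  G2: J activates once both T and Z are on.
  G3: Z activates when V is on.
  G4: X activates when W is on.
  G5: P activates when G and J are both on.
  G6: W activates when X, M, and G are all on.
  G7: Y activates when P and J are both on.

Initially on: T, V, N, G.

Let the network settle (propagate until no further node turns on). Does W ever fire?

W would need X, M, and G (G6), but X never turns on.

No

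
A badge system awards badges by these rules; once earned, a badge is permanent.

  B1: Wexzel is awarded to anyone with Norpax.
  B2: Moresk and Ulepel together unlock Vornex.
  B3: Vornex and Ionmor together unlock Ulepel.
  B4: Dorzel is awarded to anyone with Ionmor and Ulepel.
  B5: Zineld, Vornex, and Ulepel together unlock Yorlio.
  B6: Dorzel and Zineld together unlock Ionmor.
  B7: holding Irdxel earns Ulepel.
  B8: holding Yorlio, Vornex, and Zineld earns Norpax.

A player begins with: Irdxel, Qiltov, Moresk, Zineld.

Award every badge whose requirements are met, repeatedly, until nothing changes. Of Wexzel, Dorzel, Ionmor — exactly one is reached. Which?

With Irdxel, Ulepel is earned (B7).
With Moresk and Ulepel, Vornex is earned (B2).
With Zineld, Vornex, and Ulepel, Yorlio is earned (B5).
With Yorlio, Vornex, and Zineld, Norpax is earned (B8).
With Norpax, Wexzel is earned (B1).
Ionmor would need Dorzel and Zineld (B6), but Dorzel is never earned. Dorzel would need Ionmor and Ulepel (B4), but Ionmor is never earned.

Wexzel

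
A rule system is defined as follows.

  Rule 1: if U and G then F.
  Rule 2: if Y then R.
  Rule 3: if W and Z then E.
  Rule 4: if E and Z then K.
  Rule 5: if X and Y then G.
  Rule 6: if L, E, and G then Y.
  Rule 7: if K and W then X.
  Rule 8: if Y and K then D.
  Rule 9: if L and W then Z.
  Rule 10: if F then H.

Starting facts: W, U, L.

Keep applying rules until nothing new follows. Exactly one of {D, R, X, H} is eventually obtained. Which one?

X

L and W hold, so Z follows (Rule 9).
From W and Z, Rule 3 gives E.
E and Z hold, so K follows (Rule 4).
From K and W, Rule 7 gives X.
R would need Y (Rule 2), but Y is never established. H would need F (Rule 10), but F is never established. D would need Y and K (Rule 8), but Y is never established.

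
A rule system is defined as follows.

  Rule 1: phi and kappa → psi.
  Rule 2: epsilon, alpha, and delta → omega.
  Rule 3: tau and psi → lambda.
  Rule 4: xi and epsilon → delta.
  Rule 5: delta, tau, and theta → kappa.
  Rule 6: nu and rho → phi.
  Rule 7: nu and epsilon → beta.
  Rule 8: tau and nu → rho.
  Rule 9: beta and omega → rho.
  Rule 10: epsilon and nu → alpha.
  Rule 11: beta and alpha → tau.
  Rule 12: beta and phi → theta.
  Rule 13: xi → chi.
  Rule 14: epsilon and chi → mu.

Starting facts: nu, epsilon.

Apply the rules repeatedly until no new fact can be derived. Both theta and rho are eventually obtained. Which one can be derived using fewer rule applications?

rho

rho: From epsilon and nu, Rule 10 gives alpha. nu and epsilon hold, so beta follows (Rule 7). From beta and alpha, Rule 11 gives tau. From tau and nu, Rule 8 gives rho. [4 rule applications]
theta: From epsilon and nu, Rule 10 gives alpha. From nu and epsilon, Rule 7 gives beta. From beta and alpha, Rule 11 gives tau. tau and nu hold, so rho follows (Rule 8). nu and rho hold, so phi follows (Rule 6). beta and phi hold, so theta follows (Rule 12). [6 rule applications]
rho needs fewer.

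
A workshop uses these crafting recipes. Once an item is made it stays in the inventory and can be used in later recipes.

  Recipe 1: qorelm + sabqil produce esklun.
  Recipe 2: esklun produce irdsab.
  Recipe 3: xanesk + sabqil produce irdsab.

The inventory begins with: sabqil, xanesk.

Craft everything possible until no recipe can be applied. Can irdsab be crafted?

Yes

xanesk + sabqil → irdsab (Recipe 3).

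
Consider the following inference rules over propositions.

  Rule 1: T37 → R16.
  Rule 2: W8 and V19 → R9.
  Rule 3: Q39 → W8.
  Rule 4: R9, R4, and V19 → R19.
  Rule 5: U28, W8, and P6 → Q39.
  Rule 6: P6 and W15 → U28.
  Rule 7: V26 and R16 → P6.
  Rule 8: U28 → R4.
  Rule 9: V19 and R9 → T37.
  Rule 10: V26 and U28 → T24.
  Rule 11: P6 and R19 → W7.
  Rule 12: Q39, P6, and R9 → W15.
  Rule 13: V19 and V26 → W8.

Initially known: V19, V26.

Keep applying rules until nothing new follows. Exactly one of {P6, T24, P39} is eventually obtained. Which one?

P6

From V19 and V26, Rule 13 gives W8.
From W8 and V19, Rule 2 gives R9.
From V19 and R9, Rule 9 gives T37.
T37 holds, so R16 follows (Rule 1).
V26 and R16 hold, so P6 follows (Rule 7).
T24 would need V26 and U28 (Rule 10), but U28 is never established. No rule produces P39, and it is not given.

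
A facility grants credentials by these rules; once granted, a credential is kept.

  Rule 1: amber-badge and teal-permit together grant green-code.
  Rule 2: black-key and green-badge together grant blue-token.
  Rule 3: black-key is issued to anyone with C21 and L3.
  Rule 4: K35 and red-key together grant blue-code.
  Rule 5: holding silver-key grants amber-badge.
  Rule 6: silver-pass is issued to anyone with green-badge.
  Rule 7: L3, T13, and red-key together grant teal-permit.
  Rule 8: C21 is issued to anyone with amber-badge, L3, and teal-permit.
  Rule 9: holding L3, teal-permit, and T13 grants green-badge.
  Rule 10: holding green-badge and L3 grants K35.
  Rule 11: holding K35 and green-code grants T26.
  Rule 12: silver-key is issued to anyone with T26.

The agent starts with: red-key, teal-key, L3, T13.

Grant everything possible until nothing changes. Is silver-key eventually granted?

No

silver-key would need T26 (Rule 12), but T26 is never granted.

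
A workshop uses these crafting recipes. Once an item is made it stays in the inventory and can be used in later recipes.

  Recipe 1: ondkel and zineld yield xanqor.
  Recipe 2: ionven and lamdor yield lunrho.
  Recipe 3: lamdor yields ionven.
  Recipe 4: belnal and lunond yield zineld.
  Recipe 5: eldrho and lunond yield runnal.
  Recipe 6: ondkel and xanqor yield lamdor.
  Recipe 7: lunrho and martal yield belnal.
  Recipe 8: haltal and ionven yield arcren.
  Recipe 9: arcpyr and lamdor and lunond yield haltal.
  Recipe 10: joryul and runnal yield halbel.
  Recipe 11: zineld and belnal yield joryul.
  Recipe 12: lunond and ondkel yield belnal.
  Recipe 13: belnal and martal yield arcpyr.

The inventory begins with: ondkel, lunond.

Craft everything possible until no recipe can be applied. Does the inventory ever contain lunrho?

lunond and ondkel → belnal (Recipe 12).
Using Recipe 4, belnal and lunond make zineld.
Using Recipe 1, ondkel and zineld make xanqor.
ondkel and xanqor → lamdor (Recipe 6).
lamdor → ionven (Recipe 3).
ionven and lamdor → lunrho (Recipe 2).

Yes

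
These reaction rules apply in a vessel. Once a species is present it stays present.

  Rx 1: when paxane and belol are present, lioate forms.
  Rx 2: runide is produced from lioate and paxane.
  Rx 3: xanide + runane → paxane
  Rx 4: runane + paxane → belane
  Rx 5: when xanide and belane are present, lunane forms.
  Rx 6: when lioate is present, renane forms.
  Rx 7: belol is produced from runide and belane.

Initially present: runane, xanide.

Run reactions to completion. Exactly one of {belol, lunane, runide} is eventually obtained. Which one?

xanide and runane present → paxane forms (Rx 3).
runane and paxane present → belane forms (Rx 4).
xanide and belane present → lunane forms (Rx 5).
runide would need lioate and paxane (Rx 2), but lioate never forms. belol would need runide and belane (Rx 7), but runide never forms.

lunane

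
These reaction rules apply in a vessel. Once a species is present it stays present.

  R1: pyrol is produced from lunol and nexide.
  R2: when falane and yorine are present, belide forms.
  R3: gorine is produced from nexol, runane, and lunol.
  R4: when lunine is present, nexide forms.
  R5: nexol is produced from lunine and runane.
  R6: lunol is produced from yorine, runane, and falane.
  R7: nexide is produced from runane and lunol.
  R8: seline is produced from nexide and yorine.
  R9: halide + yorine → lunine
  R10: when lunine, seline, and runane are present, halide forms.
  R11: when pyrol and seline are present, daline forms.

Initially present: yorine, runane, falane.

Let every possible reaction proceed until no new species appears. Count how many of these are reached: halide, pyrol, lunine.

yorine, runane, and falane present → lunol forms (R6).
runane and lunol present → nexide forms (R7).
lunol and nexide present → pyrol forms (R1).
halide would need lunine, seline, and runane (R10), but lunine never forms.
pyrol: reached.
lunine would need halide and yorine (R9), but halide never forms.
Reached: pyrol — 1 of the 3.

1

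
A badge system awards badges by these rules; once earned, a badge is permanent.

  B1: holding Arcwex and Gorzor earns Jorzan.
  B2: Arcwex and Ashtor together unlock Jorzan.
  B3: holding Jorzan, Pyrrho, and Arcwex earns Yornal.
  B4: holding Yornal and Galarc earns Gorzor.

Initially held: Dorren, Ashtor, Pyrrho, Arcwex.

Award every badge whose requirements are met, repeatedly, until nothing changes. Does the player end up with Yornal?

With Arcwex and Ashtor, Jorzan is earned (B2).
With Jorzan, Pyrrho, and Arcwex, Yornal is earned (B3).

Yes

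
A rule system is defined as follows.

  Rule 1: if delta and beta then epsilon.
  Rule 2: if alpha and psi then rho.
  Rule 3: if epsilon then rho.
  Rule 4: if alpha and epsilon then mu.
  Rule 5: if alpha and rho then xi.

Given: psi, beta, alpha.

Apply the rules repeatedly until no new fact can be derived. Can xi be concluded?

alpha and psi hold, so rho follows (Rule 2).
alpha and rho hold, so xi follows (Rule 5).

Yes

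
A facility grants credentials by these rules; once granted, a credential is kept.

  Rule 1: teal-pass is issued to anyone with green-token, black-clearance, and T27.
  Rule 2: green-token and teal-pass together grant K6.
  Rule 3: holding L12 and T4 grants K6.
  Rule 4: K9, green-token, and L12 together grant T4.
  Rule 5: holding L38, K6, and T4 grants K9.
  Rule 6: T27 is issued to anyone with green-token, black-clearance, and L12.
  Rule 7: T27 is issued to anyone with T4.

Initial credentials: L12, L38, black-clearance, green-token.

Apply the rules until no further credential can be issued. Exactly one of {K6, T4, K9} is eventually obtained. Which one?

K6

Holding green-token, black-clearance, and L12 grants T27 (Rule 6).
Holding green-token, black-clearance, and T27 grants teal-pass (Rule 1).
Holding green-token and teal-pass grants K6 (Rule 2).
T4 would need K9, green-token, and L12 (Rule 4), but K9 is never granted. K9 would need L38, K6, and T4 (Rule 5), but T4 is never granted.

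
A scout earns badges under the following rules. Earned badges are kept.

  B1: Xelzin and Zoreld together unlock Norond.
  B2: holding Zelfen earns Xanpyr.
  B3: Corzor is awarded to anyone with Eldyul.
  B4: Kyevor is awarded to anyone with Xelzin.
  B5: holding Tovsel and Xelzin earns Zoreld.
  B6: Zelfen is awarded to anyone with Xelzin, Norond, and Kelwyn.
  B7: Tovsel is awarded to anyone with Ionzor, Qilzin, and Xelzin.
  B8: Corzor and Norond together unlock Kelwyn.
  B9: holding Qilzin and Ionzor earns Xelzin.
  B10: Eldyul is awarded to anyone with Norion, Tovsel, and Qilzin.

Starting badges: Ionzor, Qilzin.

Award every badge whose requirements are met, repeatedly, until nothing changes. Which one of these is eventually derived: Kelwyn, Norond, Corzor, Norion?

Norond

With Qilzin and Ionzor, Xelzin is earned (B9).
With Ionzor, Qilzin, and Xelzin, Tovsel is earned (B7).
With Tovsel and Xelzin, Zoreld is earned (B5).
With Xelzin and Zoreld, Norond is earned (B1).
Kelwyn would need Corzor and Norond (B8), but Corzor is never earned. Corzor would need Eldyul (B3), but Eldyul is never earned. No rule produces Norion, and it is not given.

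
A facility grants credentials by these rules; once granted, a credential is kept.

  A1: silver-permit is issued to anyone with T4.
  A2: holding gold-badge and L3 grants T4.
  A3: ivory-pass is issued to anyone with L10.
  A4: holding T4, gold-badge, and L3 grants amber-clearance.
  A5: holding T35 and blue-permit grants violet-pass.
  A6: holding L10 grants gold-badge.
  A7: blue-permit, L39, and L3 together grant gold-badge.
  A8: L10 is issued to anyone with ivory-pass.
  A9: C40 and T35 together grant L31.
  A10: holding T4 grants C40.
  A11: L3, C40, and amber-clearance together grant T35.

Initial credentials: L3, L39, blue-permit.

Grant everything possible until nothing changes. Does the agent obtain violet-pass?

Holding blue-permit, L39, and L3 grants gold-badge (A7).
Holding gold-badge and L3 grants T4 (A2).
Holding T4, gold-badge, and L3 grants amber-clearance (A4).
Holding T4 grants C40 (A10).
Holding L3, C40, and amber-clearance grants T35 (A11).
Holding T35 and blue-permit grants violet-pass (A5).

Yes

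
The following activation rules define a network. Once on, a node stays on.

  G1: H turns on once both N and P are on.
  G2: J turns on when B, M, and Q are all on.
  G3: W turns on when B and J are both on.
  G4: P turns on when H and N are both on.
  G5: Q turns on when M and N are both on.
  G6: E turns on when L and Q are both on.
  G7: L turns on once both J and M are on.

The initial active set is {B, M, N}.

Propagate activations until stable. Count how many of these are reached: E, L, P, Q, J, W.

5

M and N are on, so Q turns on (G5).
G2: B, M, and Q on → J on.
G3: B and J on → W on.
J and M are on, so L turns on (G7).
L and Q are on, so E turns on (G6).
E: reached.
L: reached.
P would need H and N (G4), but H never turns on.
Q: reached.
J: reached.
W: reached.
Reached: E, L, Q, J, and W — 5 of the 6.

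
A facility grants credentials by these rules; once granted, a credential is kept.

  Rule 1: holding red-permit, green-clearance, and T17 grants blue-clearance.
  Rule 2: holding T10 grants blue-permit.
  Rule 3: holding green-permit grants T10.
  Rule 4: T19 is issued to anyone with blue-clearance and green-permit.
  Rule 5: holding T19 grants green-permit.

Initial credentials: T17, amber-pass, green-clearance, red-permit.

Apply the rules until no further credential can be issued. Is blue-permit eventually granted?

No

blue-permit would need T10 (Rule 2), but T10 is never granted.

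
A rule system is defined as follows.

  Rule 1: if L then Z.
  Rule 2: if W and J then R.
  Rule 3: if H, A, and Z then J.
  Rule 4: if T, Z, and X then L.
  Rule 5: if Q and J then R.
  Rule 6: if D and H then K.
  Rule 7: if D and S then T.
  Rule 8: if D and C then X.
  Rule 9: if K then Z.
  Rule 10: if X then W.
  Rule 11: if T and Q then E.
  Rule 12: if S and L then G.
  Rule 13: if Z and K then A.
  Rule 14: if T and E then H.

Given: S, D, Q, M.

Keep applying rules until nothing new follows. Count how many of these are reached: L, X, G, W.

0

L would need T, Z, and X (Rule 4), but X is never established.
X would need D and C (Rule 8), but C is never established.
G would need S and L (Rule 12), but L is never established.
W would need X (Rule 10), but X is never established.
None of the 4 are reached.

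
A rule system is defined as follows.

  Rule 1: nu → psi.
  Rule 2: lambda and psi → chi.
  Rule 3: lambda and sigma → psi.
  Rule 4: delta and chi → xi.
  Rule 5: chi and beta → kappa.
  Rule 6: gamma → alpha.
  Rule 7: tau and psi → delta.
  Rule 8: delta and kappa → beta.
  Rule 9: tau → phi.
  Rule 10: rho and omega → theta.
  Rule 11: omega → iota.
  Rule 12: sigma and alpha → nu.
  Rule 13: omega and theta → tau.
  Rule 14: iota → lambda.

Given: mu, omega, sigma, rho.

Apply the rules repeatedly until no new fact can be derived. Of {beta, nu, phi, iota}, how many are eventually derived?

From rho and omega, Rule 10 gives theta.
omega holds, so iota follows (Rule 11).
omega and theta hold, so tau follows (Rule 13).
tau holds, so phi follows (Rule 9).
beta would need delta and kappa (Rule 8), but kappa is never established.
nu would need sigma and alpha (Rule 12), but alpha is never established.
phi: reached.
iota: reached.
Reached: phi and iota — 2 of the 4.

2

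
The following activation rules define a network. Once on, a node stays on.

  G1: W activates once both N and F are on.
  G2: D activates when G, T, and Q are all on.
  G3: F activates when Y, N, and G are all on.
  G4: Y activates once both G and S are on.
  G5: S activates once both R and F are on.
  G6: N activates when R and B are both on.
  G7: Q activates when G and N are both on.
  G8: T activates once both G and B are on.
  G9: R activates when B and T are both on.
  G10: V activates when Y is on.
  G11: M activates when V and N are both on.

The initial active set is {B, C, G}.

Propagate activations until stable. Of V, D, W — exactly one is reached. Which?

G and B are on, so T activates (G8).
B and T are on, so R activates (G9).
G6: R and B on → N on.
G and N are on, so Q activates (G7).
G2: G, T, and Q on → D on.
V would need Y (G10), but Y never turns on. W would need N and F (G1), but F never turns on.

D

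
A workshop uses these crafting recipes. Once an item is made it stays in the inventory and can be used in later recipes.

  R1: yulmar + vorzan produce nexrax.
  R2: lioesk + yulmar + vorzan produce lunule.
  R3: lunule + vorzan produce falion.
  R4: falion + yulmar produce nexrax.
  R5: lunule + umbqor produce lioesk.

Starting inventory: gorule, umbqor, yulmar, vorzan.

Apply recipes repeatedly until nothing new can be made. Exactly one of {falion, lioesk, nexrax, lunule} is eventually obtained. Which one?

nexrax

Using R1, yulmar and vorzan make nexrax.
lioesk would need lunule and umbqor (R5), but lunule is never obtained. lunule would need lioesk, yulmar, and vorzan (R2), but lioesk is never obtained. falion would need lunule and vorzan (R3), but lunule is never obtained.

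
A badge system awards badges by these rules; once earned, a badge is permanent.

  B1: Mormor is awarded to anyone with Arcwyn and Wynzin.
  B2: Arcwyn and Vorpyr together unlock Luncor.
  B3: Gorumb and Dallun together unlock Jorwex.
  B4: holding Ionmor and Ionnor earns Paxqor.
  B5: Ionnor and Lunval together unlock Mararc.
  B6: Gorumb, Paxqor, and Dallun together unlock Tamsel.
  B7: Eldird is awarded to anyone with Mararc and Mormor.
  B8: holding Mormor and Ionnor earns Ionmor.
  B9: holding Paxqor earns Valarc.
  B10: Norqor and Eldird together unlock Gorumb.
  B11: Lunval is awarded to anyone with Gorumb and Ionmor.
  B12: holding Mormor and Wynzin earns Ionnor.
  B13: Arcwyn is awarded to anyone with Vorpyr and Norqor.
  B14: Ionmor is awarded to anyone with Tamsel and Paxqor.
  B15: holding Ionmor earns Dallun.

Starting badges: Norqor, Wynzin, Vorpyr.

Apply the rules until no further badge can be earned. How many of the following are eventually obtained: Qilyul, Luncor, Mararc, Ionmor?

2

With Vorpyr and Norqor, Arcwyn is earned (B13).
With Arcwyn and Wynzin, Mormor is earned (B1).
With Arcwyn and Vorpyr, Luncor is earned (B2).
With Mormor and Wynzin, Ionnor is earned (B12).
With Mormor and Ionnor, Ionmor is earned (B8).
No rule produces Qilyul, and it is not given.
Luncor: reached.
Mararc would need Ionnor and Lunval (B5), but Lunval is never earned.
Ionmor: reached.
Reached: Luncor and Ionmor — 2 of the 4.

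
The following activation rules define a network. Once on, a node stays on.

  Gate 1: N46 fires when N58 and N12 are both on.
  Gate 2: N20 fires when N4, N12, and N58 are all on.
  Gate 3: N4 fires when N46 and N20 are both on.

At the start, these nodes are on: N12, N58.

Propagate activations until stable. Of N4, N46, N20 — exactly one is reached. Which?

N46

Gate 1: N58 and N12 on → N46 on.
N20 would need N4, N12, and N58 (Gate 2), but N4 never turns on. N4 would need N46 and N20 (Gate 3), but N20 never turns on.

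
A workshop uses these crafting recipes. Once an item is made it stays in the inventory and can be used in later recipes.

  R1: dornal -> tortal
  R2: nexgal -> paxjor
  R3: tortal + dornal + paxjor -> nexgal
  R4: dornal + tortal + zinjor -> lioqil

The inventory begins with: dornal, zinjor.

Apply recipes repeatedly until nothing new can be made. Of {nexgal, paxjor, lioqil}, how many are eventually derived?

1

dornal -> tortal (R1).
Using R4, dornal, tortal, and zinjor make lioqil.
nexgal would need tortal, dornal, and paxjor (R3), but paxjor is never obtained.
paxjor would need nexgal (R2), but nexgal is never obtained.
lioqil: reached.
Reached: lioqil — 1 of the 3.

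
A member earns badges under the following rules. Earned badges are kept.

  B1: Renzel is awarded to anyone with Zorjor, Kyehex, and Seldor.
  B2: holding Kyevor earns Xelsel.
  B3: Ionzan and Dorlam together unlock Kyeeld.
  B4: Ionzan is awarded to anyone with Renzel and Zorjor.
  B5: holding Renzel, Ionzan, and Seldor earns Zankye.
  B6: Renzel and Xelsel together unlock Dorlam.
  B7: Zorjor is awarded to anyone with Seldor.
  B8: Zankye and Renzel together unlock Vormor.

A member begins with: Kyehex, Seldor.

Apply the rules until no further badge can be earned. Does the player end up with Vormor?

Yes

With Seldor, Zorjor is earned (B7).
With Zorjor, Kyehex, and Seldor, Renzel is earned (B1).
With Renzel and Zorjor, Ionzan is earned (B4).
With Renzel, Ionzan, and Seldor, Zankye is earned (B5).
With Zankye and Renzel, Vormor is earned (B8).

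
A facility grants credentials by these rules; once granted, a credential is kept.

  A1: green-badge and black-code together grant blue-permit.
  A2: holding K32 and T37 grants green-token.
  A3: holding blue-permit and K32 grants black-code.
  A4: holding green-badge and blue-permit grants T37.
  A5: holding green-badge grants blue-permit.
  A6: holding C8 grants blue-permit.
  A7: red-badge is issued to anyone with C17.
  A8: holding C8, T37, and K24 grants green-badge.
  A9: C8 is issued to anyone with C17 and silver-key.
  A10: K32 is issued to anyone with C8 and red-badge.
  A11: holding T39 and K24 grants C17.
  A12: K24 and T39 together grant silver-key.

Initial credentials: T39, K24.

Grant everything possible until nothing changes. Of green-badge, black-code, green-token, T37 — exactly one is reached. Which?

black-code

Holding K24 and T39 grants silver-key (A12).
Holding T39 and K24 grants C17 (A11).
Holding C17 and silver-key grants C8 (A9).
Holding C17 grants red-badge (A7).
Holding C8 and red-badge grants K32 (A10).
Holding C8 grants blue-permit (A6).
Holding blue-permit and K32 grants black-code (A3).
green-badge would need C8, T37, and K24 (A8), but T37 is never granted. T37 would need green-badge and blue-permit (A4), but green-badge is never granted. green-token would need K32 and T37 (A2), but T37 is never granted.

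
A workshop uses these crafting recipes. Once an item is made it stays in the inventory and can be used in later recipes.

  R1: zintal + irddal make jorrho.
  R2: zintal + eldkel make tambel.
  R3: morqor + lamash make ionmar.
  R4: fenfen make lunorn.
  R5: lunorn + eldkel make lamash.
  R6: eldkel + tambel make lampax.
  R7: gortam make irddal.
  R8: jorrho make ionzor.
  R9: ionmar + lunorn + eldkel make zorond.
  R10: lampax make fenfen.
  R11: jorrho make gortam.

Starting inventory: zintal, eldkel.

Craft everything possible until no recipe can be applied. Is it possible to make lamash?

Yes

zintal + eldkel → tambel (R2).
Using R6, eldkel and tambel make lampax.
lampax → fenfen (R10).
fenfen → lunorn (R4).
Using R5, lunorn and eldkel make lamash.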